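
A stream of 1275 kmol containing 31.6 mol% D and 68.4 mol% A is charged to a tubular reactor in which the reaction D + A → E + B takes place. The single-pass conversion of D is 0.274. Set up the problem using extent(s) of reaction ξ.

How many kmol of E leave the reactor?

D reacted = 0.274 × 402.9 = 110.4 kmol; ν_D = −1, so ξ = 110.4/1 = 110.4 kmol.
Outlet amounts (n = n₀ + ν ξ):
  D: 402.9 − 1(110.4) = 292.5
  A: 872.1 − 1(110.4) = 761.7
  E: 0 + 1(110.4) = 110.4
  B: 0 + 1(110.4) = 110.4

110 kmol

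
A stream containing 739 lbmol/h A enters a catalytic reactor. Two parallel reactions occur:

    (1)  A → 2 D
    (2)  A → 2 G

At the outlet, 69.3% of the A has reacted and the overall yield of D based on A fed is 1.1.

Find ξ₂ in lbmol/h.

Yield of D: 2ξ₁ / 739 = 1.1 → ξ₁ = 406.5 lbmol/h.
Conversion of A: 1ξ₁ + 1ξ₂ = 0.693 × 739 = 512.1 → ξ₂ = 105.7 lbmol/h.
Outlet amounts (n = n₀ + Σ ν·ξ):
  A: 739 − 1(406.5) − 1(105.7) = 226.9
  D: 0 + 2(406.5) = 812.9
  G: 0 + 2(105.7) = 211.4

ξ₂ = 106 lbmol/h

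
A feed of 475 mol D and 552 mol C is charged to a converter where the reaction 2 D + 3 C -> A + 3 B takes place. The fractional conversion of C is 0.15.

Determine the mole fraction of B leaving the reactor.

0.0828

C reacted = 0.15 × 552 = 82.8 mol; ν_C = −3, so ξ = 82.8/3 = 27.6 mol.
Outlet amounts (n = n₀ + ν ξ):
  D: 475 − 2(27.6) = 419.8
  C: 552 − 3(27.6) = 469.2
  A: 0 + 1(27.6) = 27.6
  B: 0 + 3(27.6) = 82.8
Total out = 999.4 mol; y_B = 82.8 / 999.4 = 0.08285.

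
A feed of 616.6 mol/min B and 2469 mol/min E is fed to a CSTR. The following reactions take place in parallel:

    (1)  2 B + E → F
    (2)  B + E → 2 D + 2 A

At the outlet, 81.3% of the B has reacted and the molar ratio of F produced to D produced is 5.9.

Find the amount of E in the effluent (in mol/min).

Conversion of B: B consumed = 0.813 × 616.6 = 501.3 mol/min = 2ξ₁ + 1ξ₂.
Selectivity: 1ξ₁ / (2ξ₂) = 5.9 → ξ₁ = 11.8 ξ₂.
Substitute: (2·11.8 + 1) ξ₂ = 501.3 → ξ₂ = 20.38 mol/min, ξ₁ = 240.5 mol/min.
Outlet amounts (n = n₀ + Σ ν·ξ):
  B: 616.6 − 2(240.5) − 1(20.38) = 115.3
  E: 2469 − 1(240.5) − 1(20.38) = 2208
  F: 0 + 1(240.5) = 240.5
  D: 0 + 2(20.38) = 40.76
  A: 0 + 2(20.38) = 40.76

2210 mol/min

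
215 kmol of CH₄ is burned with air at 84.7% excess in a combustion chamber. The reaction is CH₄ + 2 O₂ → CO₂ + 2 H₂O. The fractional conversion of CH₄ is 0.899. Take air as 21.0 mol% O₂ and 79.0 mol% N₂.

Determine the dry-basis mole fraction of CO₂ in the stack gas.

Stoichiometric O₂ = 2 × 215 = 430 kmol; O₂ fed = 430 × 1.847 = 794.2 kmol.
N₂ fed = 794.2 × 79/21 = 2988 kmol.
Fuel reacted = 0.899 × 215 → ξ = 193.3 kmol.
Outlet (n = n₀ + ν ξ):
  CH₄: 215 − 1(193.3) = 21.72
  O₂: 794.2 − 2(193.3) = 407.6
  N₂: 2988 (inert)
  CO₂: 0 + 1(193.3) = 193.3
  H₂O: 0 + 2(193.3) = 386.6
Dry total = 3610 kmol; y_CO₂ (dry) = 193.3 / 3610 = 0.05354.

0.0535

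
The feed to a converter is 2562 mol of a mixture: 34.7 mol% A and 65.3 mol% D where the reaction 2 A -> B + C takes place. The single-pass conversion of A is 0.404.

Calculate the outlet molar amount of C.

A reacted = 0.404 × 889 = 359.2 mol; ν_A = −2, so ξ = 359.2/2 = 179.6 mol.
Outlet amounts (n = n₀ + ν ξ):
  A: 889 − 2(179.6) = 529.9
  B: 0 + 1(179.6) = 179.6
  C: 0 + 1(179.6) = 179.6
  D: 1673 (inert)

180 mol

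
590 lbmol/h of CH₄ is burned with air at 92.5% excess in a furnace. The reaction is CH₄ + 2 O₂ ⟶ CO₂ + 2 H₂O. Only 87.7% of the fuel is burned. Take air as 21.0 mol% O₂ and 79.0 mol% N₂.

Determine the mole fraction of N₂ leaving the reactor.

Stoichiometric O₂ = 2 × 590 = 1180 lbmol/h; O₂ fed = 1180 × 1.925 = 2272 lbmol/h.
N₂ fed = 2272 × 79/21 = 8545 lbmol/h.
Fuel reacted = 0.877 × 590 → ξ = 517.4 lbmol/h.
Outlet (n = n₀ + ν ξ):
  CH₄: 590 − 1(517.4) = 72.57
  O₂: 2272 − 2(517.4) = 1237
  N₂: 8545 (inert)
  CO₂: 0 + 1(517.4) = 517.4
  H₂O: 0 + 2(517.4) = 1035
Total out = 11410 lbmol/h; y_N₂ = 8545 / 11410 = 0.7491.

0.749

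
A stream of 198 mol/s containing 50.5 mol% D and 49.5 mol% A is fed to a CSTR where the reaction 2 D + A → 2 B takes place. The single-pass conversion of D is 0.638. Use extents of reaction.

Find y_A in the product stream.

0.398

D reacted = 0.638 × 99.99 = 63.79 mol/s; ν_D = −2, so ξ = 63.79/2 = 31.9 mol/s.
Outlet amounts (n = n₀ + ν ξ):
  D: 99.99 − 2(31.9) = 36.2
  A: 98.01 − 1(31.9) = 66.11
  B: 0 + 2(31.9) = 63.79
Total out = 166.1 mol/s; y_A = 66.11 / 166.1 = 0.398.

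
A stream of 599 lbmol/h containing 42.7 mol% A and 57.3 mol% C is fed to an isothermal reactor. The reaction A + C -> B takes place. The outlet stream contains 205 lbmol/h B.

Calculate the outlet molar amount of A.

50.8 lbmol/h

For B: n = n₀ + 1ξ → 205 = 0 + 1ξ, giving ξ = 205 lbmol/h.
Outlet amounts (n = n₀ + ν ξ):
  A: 255.8 − 1(205) = 50.77
  C: 343.2 − 1(205) = 138.2
  B: 0 + 1(205) = 205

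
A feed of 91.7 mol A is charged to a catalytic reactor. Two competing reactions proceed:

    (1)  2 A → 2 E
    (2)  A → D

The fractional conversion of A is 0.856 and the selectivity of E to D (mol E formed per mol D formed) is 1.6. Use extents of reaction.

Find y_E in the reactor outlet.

Conversion of A: A consumed = 0.856 × 91.7 = 78.5 mol = 2ξ₁ + 1ξ₂.
Selectivity: 2ξ₁ / (1ξ₂) = 1.6 → ξ₁ = 0.8 ξ₂.
Substitute: (2·0.8 + 1) ξ₂ = 78.5 → ξ₂ = 30.19 mol, ξ₁ = 24.15 mol.
Outlet amounts (n = n₀ + Σ ν·ξ):
  A: 91.7 − 2(24.15) − 1(30.19) = 13.2
  E: 0 + 2(24.15) = 48.3
  D: 0 + 1(30.19) = 30.19
Total out = 91.7 mol; y_E = 48.3 / 91.7 = 0.5268.

0.527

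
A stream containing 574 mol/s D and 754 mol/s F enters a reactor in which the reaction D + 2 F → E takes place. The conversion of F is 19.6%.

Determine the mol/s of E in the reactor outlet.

73.9 mol/s

F reacted = 0.196 × 754 = 147.8 mol/s; ν_F = −2, so ξ = 147.8/2 = 73.89 mol/s.
Outlet amounts (n = n₀ + ν ξ):
  D: 574 − 1(73.89) = 500.1
  F: 754 − 2(73.89) = 606.2
  E: 0 + 1(73.89) = 73.89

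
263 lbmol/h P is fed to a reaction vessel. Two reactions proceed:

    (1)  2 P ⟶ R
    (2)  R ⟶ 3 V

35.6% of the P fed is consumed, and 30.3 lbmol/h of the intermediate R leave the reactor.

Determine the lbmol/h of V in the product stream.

Conversion of P: P consumed = 2ξ₁ = 0.356 × 263 → ξ₁ = 46.81 lbmol/h.
R balance: n_R = 0 + 1ξ₁ − 1ξ₂ = 30.3 → ξ₂ = (1·46.81 − 30.3)/1 = 16.51 lbmol/h.
Outlet amounts (n = n₀ + Σ ν·ξ):
  P: 263 − 2(46.81) = 169.4
  R: 0 + 1(46.81) − 1(16.51) = 30.3
  V: 0 + 3(16.51) = 49.54

49.5 lbmol/h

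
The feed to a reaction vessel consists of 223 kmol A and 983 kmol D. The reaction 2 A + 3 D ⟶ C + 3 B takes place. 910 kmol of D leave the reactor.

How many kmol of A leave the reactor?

174 kmol

For D: n = n₀ − 3ξ → 910 = 983 − 3ξ, giving ξ = 24.33 kmol.
Outlet amounts (n = n₀ + ν ξ):
  A: 223 − 2(24.33) = 174.3
  D: 983 − 3(24.33) = 910
  C: 0 + 1(24.33) = 24.33
  B: 0 + 3(24.33) = 73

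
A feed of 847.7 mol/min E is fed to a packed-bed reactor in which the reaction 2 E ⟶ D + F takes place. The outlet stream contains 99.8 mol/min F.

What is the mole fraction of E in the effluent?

For F: n = n₀ + 1ξ → 99.8 = 0 + 1ξ, giving ξ = 99.8 mol/min.
Outlet amounts (n = n₀ + ν ξ):
  E: 847.7 − 2(99.8) = 648.1
  D: 0 + 1(99.8) = 99.8
  F: 0 + 1(99.8) = 99.8
Total out = 847.7 mol/min; y_E = 648.1 / 847.7 = 0.7645.

0.765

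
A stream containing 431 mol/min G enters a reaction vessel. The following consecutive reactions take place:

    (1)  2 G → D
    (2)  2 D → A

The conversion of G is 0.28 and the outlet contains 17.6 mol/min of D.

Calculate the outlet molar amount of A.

Conversion of G: G consumed = 2ξ₁ = 0.28 × 431 → ξ₁ = 60.34 mol/min.
D balance: n_D = 0 + 1ξ₁ − 2ξ₂ = 17.6 → ξ₂ = (1·60.34 − 17.6)/2 = 21.37 mol/min.
Outlet amounts (n = n₀ + Σ ν·ξ):
  G: 431 − 2(60.34) = 310.3
  D: 0 + 1(60.34) − 2(21.37) = 17.6
  A: 0 + 1(21.37) = 21.37

21.4 mol/min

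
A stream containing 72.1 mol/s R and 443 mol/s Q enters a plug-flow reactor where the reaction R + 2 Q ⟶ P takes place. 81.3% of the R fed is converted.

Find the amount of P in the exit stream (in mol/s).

R reacted = 0.813 × 72.1 = 58.62 mol/s; ν_R = −1, so ξ = 58.62/1 = 58.62 mol/s.
Outlet amounts (n = n₀ + ν ξ):
  R: 72.1 − 1(58.62) = 13.48
  Q: 443 − 2(58.62) = 325.8
  P: 0 + 1(58.62) = 58.62

58.6 mol/s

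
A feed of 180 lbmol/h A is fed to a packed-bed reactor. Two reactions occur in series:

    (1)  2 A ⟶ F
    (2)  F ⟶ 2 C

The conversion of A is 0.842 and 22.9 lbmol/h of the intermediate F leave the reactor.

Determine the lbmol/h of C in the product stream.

Conversion of A: A consumed = 2ξ₁ = 0.842 × 180 → ξ₁ = 75.78 lbmol/h.
F balance: n_F = 0 + 1ξ₁ − 1ξ₂ = 22.9 → ξ₂ = (1·75.78 − 22.9)/1 = 52.88 lbmol/h.
Outlet amounts (n = n₀ + Σ ν·ξ):
  A: 180 − 2(75.78) = 28.44
  F: 0 + 1(75.78) − 1(52.88) = 22.9
  C: 0 + 2(52.88) = 105.8

106 lbmol/h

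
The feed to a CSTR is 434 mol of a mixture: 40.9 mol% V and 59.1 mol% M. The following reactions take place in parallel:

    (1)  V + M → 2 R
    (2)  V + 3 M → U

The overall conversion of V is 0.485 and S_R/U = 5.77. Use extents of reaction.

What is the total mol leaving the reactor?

368 mol

Conversion of V: V consumed = 0.485 × 177.5 = 86.09 mol = 1ξ₁ + 1ξ₂.
Selectivity: 2ξ₁ / (1ξ₂) = 5.77 → ξ₁ = 2.885 ξ₂.
Substitute: (1·2.885 + 1) ξ₂ = 86.09 → ξ₂ = 22.16 mol, ξ₁ = 63.93 mol.
Outlet amounts (n = n₀ + Σ ν·ξ):
  V: 177.5 − 1(63.93) − 1(22.16) = 91.42
  M: 256.5 − 1(63.93) − 3(22.16) = 126.1
  R: 0 + 2(63.93) = 127.9
  U: 0 + 1(22.16) = 22.16
Total out = 91.42 + 126.1 + 127.9 + 22.16 = 367.5 mol.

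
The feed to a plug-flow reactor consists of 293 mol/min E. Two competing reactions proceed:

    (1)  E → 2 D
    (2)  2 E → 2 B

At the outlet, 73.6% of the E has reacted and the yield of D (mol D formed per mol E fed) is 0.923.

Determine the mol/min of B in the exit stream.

80.4 mol/min

Yield of D: 2ξ₁ / 293 = 0.923 → ξ₁ = 135.2 mol/min.
Conversion of E: 1ξ₁ + 2ξ₂ = 0.736 × 293 = 215.6 → ξ₂ = 40.21 mol/min.
Outlet amounts (n = n₀ + Σ ν·ξ):
  E: 293 − 1(135.2) − 2(40.21) = 77.35
  D: 0 + 2(135.2) = 270.4
  B: 0 + 2(40.21) = 80.43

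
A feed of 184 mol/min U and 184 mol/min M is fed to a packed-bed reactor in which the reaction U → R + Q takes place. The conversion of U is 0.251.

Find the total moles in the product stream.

U reacted = 0.251 × 184 = 46.18 mol/min; ν_U = −1, so ξ = 46.18/1 = 46.18 mol/min.
Outlet amounts (n = n₀ + ν ξ):
  U: 184 − 1(46.18) = 137.8
  R: 0 + 1(46.18) = 46.18
  Q: 0 + 1(46.18) = 46.18
  M: 184 (inert)
Total out = 137.8 + 46.18 + 46.18 + 184 = 414.2 mol/min.

414 mol/min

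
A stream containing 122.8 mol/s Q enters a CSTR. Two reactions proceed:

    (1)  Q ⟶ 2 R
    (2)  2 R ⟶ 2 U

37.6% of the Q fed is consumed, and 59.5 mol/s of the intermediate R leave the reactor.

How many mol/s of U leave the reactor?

32.8 mol/s

Conversion of Q: Q consumed = 1ξ₁ = 0.376 × 122.8 → ξ₁ = 46.17 mol/s.
R balance: n_R = 0 + 2ξ₁ − 2ξ₂ = 59.5 → ξ₂ = (2·46.17 − 59.5)/2 = 16.42 mol/s.
Outlet amounts (n = n₀ + Σ ν·ξ):
  Q: 122.8 − 1(46.17) = 76.63
  R: 0 + 2(46.17) − 2(16.42) = 59.5
  U: 0 + 2(16.42) = 32.85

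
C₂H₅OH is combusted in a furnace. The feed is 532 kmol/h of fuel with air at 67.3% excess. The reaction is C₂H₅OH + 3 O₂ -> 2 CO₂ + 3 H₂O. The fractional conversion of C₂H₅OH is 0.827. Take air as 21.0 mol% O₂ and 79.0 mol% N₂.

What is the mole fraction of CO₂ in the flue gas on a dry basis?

Stoichiometric O₂ = 3 × 532 = 1596 kmol/h; O₂ fed = 1596 × 1.673 = 2670 kmol/h.
N₂ fed = 2670 × 79/21 = 10040 kmol/h.
Fuel reacted = 0.827 × 532 → ξ = 440 kmol/h.
Outlet (n = n₀ + ν ξ):
  C₂H₅OH: 532 − 1(440) = 92.04
  O₂: 2670 − 3(440) = 1350
  N₂: 10040 (inert)
  CO₂: 0 + 2(440) = 879.9
  H₂O: 0 + 3(440) = 1320
Dry total = 12370 kmol/h; y_CO₂ (dry) = 879.9 / 12370 = 0.07115.

0.0712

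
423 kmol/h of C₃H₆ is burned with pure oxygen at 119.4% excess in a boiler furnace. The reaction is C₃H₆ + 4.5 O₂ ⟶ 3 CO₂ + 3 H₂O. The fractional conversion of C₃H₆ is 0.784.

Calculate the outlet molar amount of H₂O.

Stoichiometric O₂ = 4.5 × 423 = 1904 kmol/h; O₂ fed = 1904 × 2.194 = 4176 kmol/h.
Fuel reacted = 0.784 × 423 → ξ = 331.6 kmol/h.
Outlet (n = n₀ + ν ξ):
  C₃H₆: 423 − 1(331.6) = 91.37
  O₂: 4176 − 4.5(331.6) = 2684
  CO₂: 0 + 3(331.6) = 994.9
  H₂O: 0 + 3(331.6) = 994.9

995 kmol/h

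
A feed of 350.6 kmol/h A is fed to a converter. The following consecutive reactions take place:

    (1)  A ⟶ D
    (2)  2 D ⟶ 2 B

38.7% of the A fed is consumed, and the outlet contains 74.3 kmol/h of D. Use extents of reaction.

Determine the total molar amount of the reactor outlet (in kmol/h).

351 kmol/h

Conversion of A: A consumed = 1ξ₁ = 0.387 × 350.6 → ξ₁ = 135.7 kmol/h.
D balance: n_D = 0 + 1ξ₁ − 2ξ₂ = 74.3 → ξ₂ = (1·135.7 − 74.3)/2 = 30.69 kmol/h.
Outlet amounts (n = n₀ + Σ ν·ξ):
  A: 350.6 − 1(135.7) = 214.9
  D: 0 + 1(135.7) − 2(30.69) = 74.3
  B: 0 + 2(30.69) = 61.38
Total out = 214.9 + 74.3 + 61.38 = 350.6 kmol/h.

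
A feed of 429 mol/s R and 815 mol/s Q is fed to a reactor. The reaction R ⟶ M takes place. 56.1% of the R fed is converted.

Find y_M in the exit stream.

R reacted = 0.561 × 429 = 240.7 mol/s; ν_R = −1, so ξ = 240.7/1 = 240.7 mol/s.
Outlet amounts (n = n₀ + ν ξ):
  R: 429 − 1(240.7) = 188.3
  M: 0 + 1(240.7) = 240.7
  Q: 815 (inert)
Total out = 1244 mol/s; y_M = 240.7 / 1244 = 0.1935.

0.193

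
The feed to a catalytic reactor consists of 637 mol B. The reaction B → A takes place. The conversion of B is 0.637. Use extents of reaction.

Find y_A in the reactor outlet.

B reacted = 0.637 × 637 = 405.8 mol; ν_B = −1, so ξ = 405.8/1 = 405.8 mol.
Outlet amounts (n = n₀ + ν ξ):
  B: 637 − 1(405.8) = 231.2
  A: 0 + 1(405.8) = 405.8
Total out = 637 mol; y_A = 405.8 / 637 = 0.637.

0.637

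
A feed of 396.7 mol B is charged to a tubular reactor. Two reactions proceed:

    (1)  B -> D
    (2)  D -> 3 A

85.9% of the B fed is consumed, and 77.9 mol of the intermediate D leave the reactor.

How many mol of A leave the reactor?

Conversion of B: B consumed = 1ξ₁ = 0.859 × 396.7 → ξ₁ = 340.8 mol.
D balance: n_D = 0 + 1ξ₁ − 1ξ₂ = 77.9 → ξ₂ = (1·340.8 − 77.9)/1 = 262.9 mol.
Outlet amounts (n = n₀ + Σ ν·ξ):
  B: 396.7 − 1(340.8) = 55.93
  D: 0 + 1(340.8) − 1(262.9) = 77.9
  A: 0 + 3(262.9) = 788.6

789 mol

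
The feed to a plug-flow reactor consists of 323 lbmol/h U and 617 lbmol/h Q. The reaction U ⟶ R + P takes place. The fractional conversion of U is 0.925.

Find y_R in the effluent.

0.241

U reacted = 0.925 × 323 = 298.8 lbmol/h; ν_U = −1, so ξ = 298.8/1 = 298.8 lbmol/h.
Outlet amounts (n = n₀ + ν ξ):
  U: 323 − 1(298.8) = 24.22
  R: 0 + 1(298.8) = 298.8
  P: 0 + 1(298.8) = 298.8
  Q: 617 (inert)
Total out = 1239 lbmol/h; y_R = 298.8 / 1239 = 0.2412.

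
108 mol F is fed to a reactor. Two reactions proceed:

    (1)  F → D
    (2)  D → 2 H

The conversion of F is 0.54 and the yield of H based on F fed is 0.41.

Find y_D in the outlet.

0.278

Conversion of F: F consumed = 1ξ₁ = 0.54 × 108 → ξ₁ = 58.32 mol.
Yield of H: 2ξ₂ / 108 = 0.41 → ξ₂ = 22.14 mol.
Outlet amounts (n = n₀ + Σ ν·ξ):
  F: 108 − 1(58.32) = 49.68
  D: 0 + 1(58.32) − 1(22.14) = 36.18
  H: 0 + 2(22.14) = 44.28
Total out = 130.1 mol; y_D = 36.18 / 130.1 = 0.278.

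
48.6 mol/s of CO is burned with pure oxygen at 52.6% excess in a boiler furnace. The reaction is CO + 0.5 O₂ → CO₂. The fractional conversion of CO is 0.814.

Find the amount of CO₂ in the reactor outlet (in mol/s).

Stoichiometric O₂ = 0.5 × 48.6 = 24.3 mol/s; O₂ fed = 24.3 × 1.526 = 37.08 mol/s.
Fuel reacted = 0.814 × 48.6 → ξ = 39.56 mol/s.
Outlet (n = n₀ + ν ξ):
  CO: 48.6 − 1(39.56) = 9.04
  O₂: 37.08 − 0.5(39.56) = 17.3
  CO₂: 0 + 1(39.56) = 39.56

39.6 mol/s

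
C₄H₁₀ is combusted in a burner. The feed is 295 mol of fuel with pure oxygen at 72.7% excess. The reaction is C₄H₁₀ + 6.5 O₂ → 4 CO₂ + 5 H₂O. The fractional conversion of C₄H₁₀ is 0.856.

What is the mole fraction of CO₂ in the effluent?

0.253

Stoichiometric O₂ = 6.5 × 295 = 1918 mol; O₂ fed = 1918 × 1.727 = 3312 mol.
Fuel reacted = 0.856 × 295 → ξ = 252.5 mol.
Outlet (n = n₀ + ν ξ):
  C₄H₁₀: 295 − 1(252.5) = 42.48
  O₂: 3312 − 6.5(252.5) = 1670
  CO₂: 0 + 4(252.5) = 1010
  H₂O: 0 + 5(252.5) = 1263
Total out = 3985 mol; y_CO₂ = 1010 / 3985 = 0.2535.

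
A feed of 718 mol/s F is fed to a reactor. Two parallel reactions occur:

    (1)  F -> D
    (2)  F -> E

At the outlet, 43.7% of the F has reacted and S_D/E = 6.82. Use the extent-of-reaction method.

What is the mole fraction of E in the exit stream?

0.0559

Conversion of F: F consumed = 0.437 × 718 = 313.8 mol/s = 1ξ₁ + 1ξ₂.
Selectivity: 1ξ₁ / (1ξ₂) = 6.82 → ξ₁ = 6.82 ξ₂.
Substitute: (1·6.82 + 1) ξ₂ = 313.8 → ξ₂ = 40.12 mol/s, ξ₁ = 273.6 mol/s.
Outlet amounts (n = n₀ + Σ ν·ξ):
  F: 718 − 1(273.6) − 1(40.12) = 404.2
  D: 0 + 1(273.6) = 273.6
  E: 0 + 1(40.12) = 40.12
Total out = 718 mol/s; y_E = 40.12 / 718 = 0.05588.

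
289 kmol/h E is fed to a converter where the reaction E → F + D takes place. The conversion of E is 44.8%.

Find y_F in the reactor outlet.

E reacted = 0.448 × 289 = 129.5 kmol/h; ν_E = −1, so ξ = 129.5/1 = 129.5 kmol/h.
Outlet amounts (n = n₀ + ν ξ):
  E: 289 − 1(129.5) = 159.5
  F: 0 + 1(129.5) = 129.5
  D: 0 + 1(129.5) = 129.5
Total out = 418.5 kmol/h; y_F = 129.5 / 418.5 = 0.3094.

0.309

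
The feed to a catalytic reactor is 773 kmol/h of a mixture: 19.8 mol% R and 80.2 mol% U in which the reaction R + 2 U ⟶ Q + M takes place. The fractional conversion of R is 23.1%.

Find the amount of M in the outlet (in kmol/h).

R reacted = 0.231 × 153.1 = 35.36 kmol/h; ν_R = −1, so ξ = 35.36/1 = 35.36 kmol/h.
Outlet amounts (n = n₀ + ν ξ):
  R: 153.1 − 1(35.36) = 117.7
  U: 619.9 − 2(35.36) = 549.2
  Q: 0 + 1(35.36) = 35.36
  M: 0 + 1(35.36) = 35.36

35.4 kmol/h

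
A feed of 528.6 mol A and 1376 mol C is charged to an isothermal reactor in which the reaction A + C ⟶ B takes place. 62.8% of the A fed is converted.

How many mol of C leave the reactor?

A reacted = 0.628 × 528.6 = 332 mol; ν_A = −1, so ξ = 332/1 = 332 mol.
Outlet amounts (n = n₀ + ν ξ):
  A: 528.6 − 1(332) = 196.6
  C: 1376 − 1(332) = 1044
  B: 0 + 1(332) = 332

1040 mol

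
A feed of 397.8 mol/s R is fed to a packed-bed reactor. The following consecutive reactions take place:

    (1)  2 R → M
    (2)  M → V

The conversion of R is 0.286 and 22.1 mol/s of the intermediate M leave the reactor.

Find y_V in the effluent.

0.102

Conversion of R: R consumed = 2ξ₁ = 0.286 × 397.8 → ξ₁ = 56.89 mol/s.
M balance: n_M = 0 + 1ξ₁ − 1ξ₂ = 22.1 → ξ₂ = (1·56.89 − 22.1)/1 = 34.79 mol/s.
Outlet amounts (n = n₀ + Σ ν·ξ):
  R: 397.8 − 2(56.89) = 284
  M: 0 + 1(56.89) − 1(34.79) = 22.1
  V: 0 + 1(34.79) = 34.79
Total out = 340.9 mol/s; y_V = 34.79 / 340.9 = 0.102.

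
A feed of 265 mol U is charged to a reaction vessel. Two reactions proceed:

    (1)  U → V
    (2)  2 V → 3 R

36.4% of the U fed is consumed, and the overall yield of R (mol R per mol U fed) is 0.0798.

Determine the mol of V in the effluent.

Conversion of U: U consumed = 1ξ₁ = 0.364 × 265 → ξ₁ = 96.46 mol.
Yield of R: 3ξ₂ / 265 = 0.0798 → ξ₂ = 7.049 mol.
Outlet amounts (n = n₀ + Σ ν·ξ):
  U: 265 − 1(96.46) = 168.5
  V: 0 + 1(96.46) − 2(7.049) = 82.36
  R: 0 + 3(7.049) = 21.15

82.4 mol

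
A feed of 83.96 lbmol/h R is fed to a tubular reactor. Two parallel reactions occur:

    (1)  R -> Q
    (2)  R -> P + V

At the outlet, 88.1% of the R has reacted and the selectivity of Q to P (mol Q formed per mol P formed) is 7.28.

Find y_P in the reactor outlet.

Conversion of R: R consumed = 0.881 × 83.96 = 73.97 lbmol/h = 1ξ₁ + 1ξ₂.
Selectivity: 1ξ₁ / (1ξ₂) = 7.28 → ξ₁ = 7.28 ξ₂.
Substitute: (1·7.28 + 1) ξ₂ = 73.97 → ξ₂ = 8.933 lbmol/h, ξ₁ = 65.04 lbmol/h.
Outlet amounts (n = n₀ + Σ ν·ξ):
  R: 83.96 − 1(65.04) − 1(8.933) = 9.991
  Q: 0 + 1(65.04) = 65.04
  P: 0 + 1(8.933) = 8.933
  V: 0 + 1(8.933) = 8.933
Total out = 92.89 lbmol/h; y_P = 8.933 / 92.89 = 0.09617.

0.0962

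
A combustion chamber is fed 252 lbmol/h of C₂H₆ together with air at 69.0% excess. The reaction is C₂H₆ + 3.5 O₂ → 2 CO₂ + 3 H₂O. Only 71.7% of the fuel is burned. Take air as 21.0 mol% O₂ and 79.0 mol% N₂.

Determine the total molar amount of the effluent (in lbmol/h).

7440 lbmol/h

Stoichiometric O₂ = 3.5 × 252 = 882 lbmol/h; O₂ fed = 882 × 1.690 = 1491 lbmol/h.
N₂ fed = 1491 × 79/21 = 5607 lbmol/h.
Fuel reacted = 0.717 × 252 → ξ = 180.7 lbmol/h.
Outlet (n = n₀ + ν ξ):
  C₂H₆: 252 − 1(180.7) = 71.32
  O₂: 1491 − 3.5(180.7) = 858.2
  N₂: 5607 (inert)
  CO₂: 0 + 2(180.7) = 361.4
  H₂O: 0 + 3(180.7) = 542.1
Total out = 71.32 + 858.2 + 5607 + 361.4 + 542.1 = 7440 lbmol/h.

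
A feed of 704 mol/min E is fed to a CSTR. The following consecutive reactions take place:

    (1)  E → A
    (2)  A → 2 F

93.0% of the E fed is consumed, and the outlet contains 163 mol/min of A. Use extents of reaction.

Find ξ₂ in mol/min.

Conversion of E: E consumed = 1ξ₁ = 0.93 × 704 → ξ₁ = 654.7 mol/min.
A balance: n_A = 0 + 1ξ₁ − 1ξ₂ = 163 → ξ₂ = (1·654.7 − 163)/1 = 491.7 mol/min.
Outlet amounts (n = n₀ + Σ ν·ξ):
  E: 704 − 1(654.7) = 49.28
  A: 0 + 1(654.7) − 1(491.7) = 163
  F: 0 + 2(491.7) = 983.4

ξ₂ = 492 mol/min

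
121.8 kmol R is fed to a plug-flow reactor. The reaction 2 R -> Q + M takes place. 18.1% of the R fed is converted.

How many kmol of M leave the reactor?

11 kmol

R reacted = 0.181 × 121.8 = 22.05 kmol; ν_R = −2, so ξ = 22.05/2 = 11.02 kmol.
Outlet amounts (n = n₀ + ν ξ):
  R: 121.8 − 2(11.02) = 99.75
  Q: 0 + 1(11.02) = 11.02
  M: 0 + 1(11.02) = 11.02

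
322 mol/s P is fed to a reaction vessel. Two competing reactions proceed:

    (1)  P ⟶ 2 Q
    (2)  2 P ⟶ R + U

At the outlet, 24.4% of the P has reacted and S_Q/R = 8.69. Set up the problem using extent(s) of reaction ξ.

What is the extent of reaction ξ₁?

ξ₁ = 53.8 mol/s

Conversion of P: P consumed = 0.244 × 322 = 78.57 mol/s = 1ξ₁ + 2ξ₂.
Selectivity: 2ξ₁ / (1ξ₂) = 8.69 → ξ₁ = 4.345 ξ₂.
Substitute: (1·4.345 + 2) ξ₂ = 78.57 → ξ₂ = 12.38 mol/s, ξ₁ = 53.8 mol/s.
Outlet amounts (n = n₀ + Σ ν·ξ):
  P: 322 − 1(53.8) − 2(12.38) = 243.4
  Q: 0 + 2(53.8) = 107.6
  R: 0 + 1(12.38) = 12.38
  U: 0 + 1(12.38) = 12.38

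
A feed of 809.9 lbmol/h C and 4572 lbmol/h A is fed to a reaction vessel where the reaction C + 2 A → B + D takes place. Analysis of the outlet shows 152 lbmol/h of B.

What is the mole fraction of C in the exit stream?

0.126

For B: n = n₀ + 1ξ → 152 = 0 + 1ξ, giving ξ = 152 lbmol/h.
Outlet amounts (n = n₀ + ν ξ):
  C: 809.9 − 1(152) = 657.9
  A: 4572 − 2(152) = 4268
  B: 0 + 1(152) = 152
  D: 0 + 1(152) = 152
Total out = 5230 lbmol/h; y_C = 657.9 / 5230 = 0.1258.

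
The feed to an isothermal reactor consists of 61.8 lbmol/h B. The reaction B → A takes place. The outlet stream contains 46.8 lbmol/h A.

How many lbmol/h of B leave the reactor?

15 lbmol/h

For A: n = n₀ + 1ξ → 46.8 = 0 + 1ξ, giving ξ = 46.8 lbmol/h.
Outlet amounts (n = n₀ + ν ξ):
  B: 61.8 − 1(46.8) = 15
  A: 0 + 1(46.8) = 46.8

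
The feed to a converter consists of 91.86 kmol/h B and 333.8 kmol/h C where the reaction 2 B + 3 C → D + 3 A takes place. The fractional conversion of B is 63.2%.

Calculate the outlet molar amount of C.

247 kmol/h

B reacted = 0.632 × 91.86 = 58.06 kmol/h; ν_B = −2, so ξ = 58.06/2 = 29.03 kmol/h.
Outlet amounts (n = n₀ + ν ξ):
  B: 91.86 − 2(29.03) = 33.8
  C: 333.8 − 3(29.03) = 246.7
  D: 0 + 1(29.03) = 29.03
  A: 0 + 3(29.03) = 87.08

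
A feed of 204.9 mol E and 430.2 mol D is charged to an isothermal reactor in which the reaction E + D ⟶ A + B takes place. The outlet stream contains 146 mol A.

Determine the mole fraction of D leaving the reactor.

0.447

For A: n = n₀ + 1ξ → 146 = 0 + 1ξ, giving ξ = 146 mol.
Outlet amounts (n = n₀ + ν ξ):
  E: 204.9 − 1(146) = 58.9
  D: 430.2 − 1(146) = 284.2
  A: 0 + 1(146) = 146
  B: 0 + 1(146) = 146
Total out = 635.1 mol; y_D = 284.2 / 635.1 = 0.4475.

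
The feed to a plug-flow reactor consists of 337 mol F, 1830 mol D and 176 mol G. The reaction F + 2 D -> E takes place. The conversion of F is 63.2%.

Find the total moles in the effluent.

F reacted = 0.632 × 337 = 213 mol; ν_F = −1, so ξ = 213/1 = 213 mol.
Outlet amounts (n = n₀ + ν ξ):
  F: 337 − 1(213) = 124
  D: 1830 − 2(213) = 1404
  E: 0 + 1(213) = 213
  G: 176 (inert)
Total out = 124 + 1404 + 213 + 176 = 1917 mol.

1920 mol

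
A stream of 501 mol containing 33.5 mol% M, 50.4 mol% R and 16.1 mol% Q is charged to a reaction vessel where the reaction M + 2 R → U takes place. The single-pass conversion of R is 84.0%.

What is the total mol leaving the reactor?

R reacted = 0.84 × 252.5 = 212.1 mol; ν_R = −2, so ξ = 212.1/2 = 106.1 mol.
Outlet amounts (n = n₀ + ν ξ):
  M: 167.8 − 1(106.1) = 61.78
  R: 252.5 − 2(106.1) = 40.4
  U: 0 + 1(106.1) = 106.1
  Q: 80.66 (inert)
Total out = 61.78 + 40.4 + 106.1 + 80.66 = 288.9 mol.

289 mol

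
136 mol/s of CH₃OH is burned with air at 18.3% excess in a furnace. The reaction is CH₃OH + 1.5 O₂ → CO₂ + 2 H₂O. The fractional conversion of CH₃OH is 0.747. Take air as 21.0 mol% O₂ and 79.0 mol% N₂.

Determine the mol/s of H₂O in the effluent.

Stoichiometric O₂ = 1.5 × 136 = 204 mol/s; O₂ fed = 204 × 1.183 = 241.3 mol/s.
N₂ fed = 241.3 × 79/21 = 907.9 mol/s.
Fuel reacted = 0.747 × 136 → ξ = 101.6 mol/s.
Outlet (n = n₀ + ν ξ):
  CH₃OH: 136 − 1(101.6) = 34.41
  O₂: 241.3 − 1.5(101.6) = 88.94
  N₂: 907.9 (inert)
  CO₂: 0 + 1(101.6) = 101.6
  H₂O: 0 + 2(101.6) = 203.2

203 mol/s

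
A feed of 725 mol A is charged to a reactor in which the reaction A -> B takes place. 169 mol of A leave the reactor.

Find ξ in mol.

ξ = 556 mol

For A: n = n₀ − 1ξ → 169 = 725 − 1ξ, giving ξ = 556 mol.
Outlet amounts (n = n₀ + ν ξ):
  A: 725 − 1(556) = 169
  B: 0 + 1(556) = 556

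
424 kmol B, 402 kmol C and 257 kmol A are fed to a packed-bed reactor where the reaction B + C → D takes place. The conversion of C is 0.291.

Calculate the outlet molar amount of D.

C reacted = 0.291 × 402 = 117 kmol; ν_C = −1, so ξ = 117/1 = 117 kmol.
Outlet amounts (n = n₀ + ν ξ):
  B: 424 − 1(117) = 307
  C: 402 − 1(117) = 285
  D: 0 + 1(117) = 117
  A: 257 (inert)

117 kmol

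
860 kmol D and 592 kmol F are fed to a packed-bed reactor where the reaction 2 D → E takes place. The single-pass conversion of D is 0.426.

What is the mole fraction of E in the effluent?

D reacted = 0.426 × 860 = 366.4 kmol; ν_D = −2, so ξ = 366.4/2 = 183.2 kmol.
Outlet amounts (n = n₀ + ν ξ):
  D: 860 − 2(183.2) = 493.6
  E: 0 + 1(183.2) = 183.2
  F: 592 (inert)
Total out = 1269 kmol; y_E = 183.2 / 1269 = 0.1444.

0.144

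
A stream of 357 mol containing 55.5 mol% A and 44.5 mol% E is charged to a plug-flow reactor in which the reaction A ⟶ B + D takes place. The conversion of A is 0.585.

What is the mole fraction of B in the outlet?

A reacted = 0.585 × 198.1 = 115.9 mol; ν_A = −1, so ξ = 115.9/1 = 115.9 mol.
Outlet amounts (n = n₀ + ν ξ):
  A: 198.1 − 1(115.9) = 82.23
  B: 0 + 1(115.9) = 115.9
  D: 0 + 1(115.9) = 115.9
  E: 158.9 (inert)
Total out = 472.9 mol; y_B = 115.9 / 472.9 = 0.2451.

0.245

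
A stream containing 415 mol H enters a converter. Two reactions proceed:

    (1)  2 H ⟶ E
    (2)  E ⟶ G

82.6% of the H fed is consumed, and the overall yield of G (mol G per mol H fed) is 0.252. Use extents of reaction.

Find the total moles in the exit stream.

244 mol

Conversion of H: H consumed = 2ξ₁ = 0.826 × 415 → ξ₁ = 171.4 mol.
Yield of G: 1ξ₂ / 415 = 0.252 → ξ₂ = 104.6 mol.
Outlet amounts (n = n₀ + Σ ν·ξ):
  H: 415 − 2(171.4) = 72.21
  E: 0 + 1(171.4) − 1(104.6) = 66.81
  G: 0 + 1(104.6) = 104.6
Total out = 72.21 + 66.81 + 104.6 = 243.6 mol.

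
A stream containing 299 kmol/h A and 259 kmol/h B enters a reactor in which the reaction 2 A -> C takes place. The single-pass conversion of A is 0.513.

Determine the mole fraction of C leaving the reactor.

A reacted = 0.513 × 299 = 153.4 kmol/h; ν_A = −2, so ξ = 153.4/2 = 76.69 kmol/h.
Outlet amounts (n = n₀ + ν ξ):
  A: 299 − 2(76.69) = 145.6
  C: 0 + 1(76.69) = 76.69
  B: 259 (inert)
Total out = 481.3 kmol/h; y_C = 76.69 / 481.3 = 0.1593.

0.159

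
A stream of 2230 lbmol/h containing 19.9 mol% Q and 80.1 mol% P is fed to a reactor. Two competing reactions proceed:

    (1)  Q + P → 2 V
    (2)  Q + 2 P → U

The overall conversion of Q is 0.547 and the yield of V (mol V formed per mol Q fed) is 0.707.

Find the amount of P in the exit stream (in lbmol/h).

1460 lbmol/h

Yield of V: 2ξ₁ / 443.8 = 0.707 → ξ₁ = 156.9 lbmol/h.
Conversion of Q: 1ξ₁ + 1ξ₂ = 0.547 × 443.8 = 242.7 → ξ₂ = 85.87 lbmol/h.
Outlet amounts (n = n₀ + Σ ν·ξ):
  Q: 443.8 − 1(156.9) − 1(85.87) = 201
  P: 1786 − 1(156.9) − 2(85.87) = 1458
  V: 0 + 2(156.9) = 313.7
  U: 0 + 1(85.87) = 85.87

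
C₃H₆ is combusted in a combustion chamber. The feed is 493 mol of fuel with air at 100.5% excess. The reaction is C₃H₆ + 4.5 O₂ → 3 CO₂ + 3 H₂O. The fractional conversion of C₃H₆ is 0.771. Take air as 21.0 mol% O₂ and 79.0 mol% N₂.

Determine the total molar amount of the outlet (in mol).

Stoichiometric O₂ = 4.5 × 493 = 2218 mol; O₂ fed = 2218 × 2.005 = 4448 mol.
N₂ fed = 4448 × 79/21 = 16730 mol.
Fuel reacted = 0.771 × 493 → ξ = 380.1 mol.
Outlet (n = n₀ + ν ξ):
  C₃H₆: 493 − 1(380.1) = 112.9
  O₂: 4448 − 4.5(380.1) = 2738
  N₂: 16730 (inert)
  CO₂: 0 + 3(380.1) = 1140
  H₂O: 0 + 3(380.1) = 1140
Total out = 112.9 + 2738 + 16730 + 1140 + 1140 = 21860 mol.

21900 mol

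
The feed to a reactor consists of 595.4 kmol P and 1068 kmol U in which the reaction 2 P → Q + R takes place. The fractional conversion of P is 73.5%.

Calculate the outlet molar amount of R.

P reacted = 0.735 × 595.4 = 437.6 kmol; ν_P = −2, so ξ = 437.6/2 = 218.8 kmol.
Outlet amounts (n = n₀ + ν ξ):
  P: 595.4 − 2(218.8) = 157.8
  Q: 0 + 1(218.8) = 218.8
  R: 0 + 1(218.8) = 218.8
  U: 1068 (inert)

219 kmol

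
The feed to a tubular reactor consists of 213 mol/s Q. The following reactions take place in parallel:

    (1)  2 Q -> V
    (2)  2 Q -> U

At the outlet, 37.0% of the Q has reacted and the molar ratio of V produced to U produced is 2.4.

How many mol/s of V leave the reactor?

27.8 mol/s

Conversion of Q: Q consumed = 0.37 × 213 = 78.81 mol/s = 2ξ₁ + 2ξ₂.
Selectivity: 1ξ₁ / (1ξ₂) = 2.4 → ξ₁ = 2.4 ξ₂.
Substitute: (2·2.4 + 2) ξ₂ = 78.81 → ξ₂ = 11.59 mol/s, ξ₁ = 27.82 mol/s.
Outlet amounts (n = n₀ + Σ ν·ξ):
  Q: 213 − 2(27.82) − 2(11.59) = 134.2
  V: 0 + 1(27.82) = 27.82
  U: 0 + 1(11.59) = 11.59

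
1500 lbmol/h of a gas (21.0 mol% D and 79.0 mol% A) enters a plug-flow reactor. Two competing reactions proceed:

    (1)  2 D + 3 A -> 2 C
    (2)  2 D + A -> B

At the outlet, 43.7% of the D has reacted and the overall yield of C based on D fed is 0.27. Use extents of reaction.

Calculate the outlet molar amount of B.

Yield of C: 2ξ₁ / 315 = 0.27 → ξ₁ = 42.53 lbmol/h.
Conversion of D: 2ξ₁ + 2ξ₂ = 0.437 × 315 = 137.7 → ξ₂ = 26.3 lbmol/h.
Outlet amounts (n = n₀ + Σ ν·ξ):
  D: 315 − 2(42.53) − 2(26.3) = 177.3
  A: 1185 − 3(42.53) − 1(26.3) = 1031
  C: 0 + 2(42.53) = 85.05
  B: 0 + 1(26.3) = 26.3

26.3 lbmol/h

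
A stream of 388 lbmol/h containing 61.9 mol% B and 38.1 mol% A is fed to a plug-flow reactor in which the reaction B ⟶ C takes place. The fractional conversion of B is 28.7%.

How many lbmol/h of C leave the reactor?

B reacted = 0.287 × 240.2 = 68.93 lbmol/h; ν_B = −1, so ξ = 68.93/1 = 68.93 lbmol/h.
Outlet amounts (n = n₀ + ν ξ):
  B: 240.2 − 1(68.93) = 171.2
  C: 0 + 1(68.93) = 68.93
  A: 147.8 (inert)

68.9 lbmol/h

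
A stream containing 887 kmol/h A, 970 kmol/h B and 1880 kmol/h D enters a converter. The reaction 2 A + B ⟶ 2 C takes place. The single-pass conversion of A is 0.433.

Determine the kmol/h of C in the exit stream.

A reacted = 0.433 × 887 = 384.1 kmol/h; ν_A = −2, so ξ = 384.1/2 = 192 kmol/h.
Outlet amounts (n = n₀ + ν ξ):
  A: 887 − 2(192) = 502.9
  B: 970 − 1(192) = 778
  C: 0 + 2(192) = 384.1
  D: 1880 (inert)

384 kmol/h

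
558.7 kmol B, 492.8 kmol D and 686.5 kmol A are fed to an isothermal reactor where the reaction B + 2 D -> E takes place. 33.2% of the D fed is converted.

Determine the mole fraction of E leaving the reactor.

D reacted = 0.332 × 492.8 = 163.6 kmol; ν_D = −2, so ξ = 163.6/2 = 81.8 kmol.
Outlet amounts (n = n₀ + ν ξ):
  B: 558.7 − 1(81.8) = 476.9
  D: 492.8 − 2(81.8) = 329.2
  E: 0 + 1(81.8) = 81.8
  A: 686.5 (inert)
Total out = 1574 kmol; y_E = 81.8 / 1574 = 0.05196.

0.052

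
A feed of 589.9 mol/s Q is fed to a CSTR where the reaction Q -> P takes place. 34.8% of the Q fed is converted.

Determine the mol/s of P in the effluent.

Q reacted = 0.348 × 589.9 = 205.3 mol/s; ν_Q = −1, so ξ = 205.3/1 = 205.3 mol/s.
Outlet amounts (n = n₀ + ν ξ):
  Q: 589.9 − 1(205.3) = 384.6
  P: 0 + 1(205.3) = 205.3

205 mol/s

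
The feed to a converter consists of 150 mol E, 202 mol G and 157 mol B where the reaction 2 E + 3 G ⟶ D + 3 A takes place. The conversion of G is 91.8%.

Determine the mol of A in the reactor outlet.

185 mol

G reacted = 0.918 × 202 = 185.4 mol; ν_G = −3, so ξ = 185.4/3 = 61.81 mol.
Outlet amounts (n = n₀ + ν ξ):
  E: 150 − 2(61.81) = 26.38
  G: 202 − 3(61.81) = 16.56
  D: 0 + 1(61.81) = 61.81
  A: 0 + 3(61.81) = 185.4
  B: 157 (inert)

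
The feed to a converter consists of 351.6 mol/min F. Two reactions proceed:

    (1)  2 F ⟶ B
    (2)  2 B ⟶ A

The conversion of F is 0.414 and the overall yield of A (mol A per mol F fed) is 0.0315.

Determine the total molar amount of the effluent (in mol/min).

Conversion of F: F consumed = 2ξ₁ = 0.414 × 351.6 → ξ₁ = 72.78 mol/min.
Yield of A: 1ξ₂ / 351.6 = 0.0315 → ξ₂ = 11.08 mol/min.
Outlet amounts (n = n₀ + Σ ν·ξ):
  F: 351.6 − 2(72.78) = 206
  B: 0 + 1(72.78) − 2(11.08) = 50.63
  A: 0 + 1(11.08) = 11.08
Total out = 206 + 50.63 + 11.08 = 267.7 mol/min.

268 mol/min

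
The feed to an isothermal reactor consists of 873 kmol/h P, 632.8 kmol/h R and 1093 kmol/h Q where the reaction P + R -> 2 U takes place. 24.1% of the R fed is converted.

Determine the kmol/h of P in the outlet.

R reacted = 0.241 × 632.8 = 152.5 kmol/h; ν_R = −1, so ξ = 152.5/1 = 152.5 kmol/h.
Outlet amounts (n = n₀ + ν ξ):
  P: 873 − 1(152.5) = 720.5
  R: 632.8 − 1(152.5) = 480.3
  U: 0 + 2(152.5) = 305
  Q: 1093 (inert)

720 kmol/h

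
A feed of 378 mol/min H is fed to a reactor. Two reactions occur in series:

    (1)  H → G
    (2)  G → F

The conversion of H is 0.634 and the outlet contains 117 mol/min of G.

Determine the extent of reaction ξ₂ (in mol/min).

ξ₂ = 123 mol/min

Conversion of H: H consumed = 1ξ₁ = 0.634 × 378 → ξ₁ = 239.7 mol/min.
G balance: n_G = 0 + 1ξ₁ − 1ξ₂ = 117 → ξ₂ = (1·239.7 − 117)/1 = 122.7 mol/min.
Outlet amounts (n = n₀ + Σ ν·ξ):
  H: 378 − 1(239.7) = 138.3
  G: 0 + 1(239.7) − 1(122.7) = 117
  F: 0 + 1(122.7) = 122.7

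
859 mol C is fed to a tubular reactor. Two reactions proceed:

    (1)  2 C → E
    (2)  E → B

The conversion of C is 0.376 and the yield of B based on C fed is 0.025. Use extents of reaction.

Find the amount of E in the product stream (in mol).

Conversion of C: C consumed = 2ξ₁ = 0.376 × 859 → ξ₁ = 161.5 mol.
Yield of B: 1ξ₂ / 859 = 0.025 → ξ₂ = 21.48 mol.
Outlet amounts (n = n₀ + Σ ν·ξ):
  C: 859 − 2(161.5) = 536
  E: 0 + 1(161.5) − 1(21.48) = 140
  B: 0 + 1(21.48) = 21.48

140 mol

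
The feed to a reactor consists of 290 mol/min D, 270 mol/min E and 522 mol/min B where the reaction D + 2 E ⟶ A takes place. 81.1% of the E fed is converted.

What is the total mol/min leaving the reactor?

863 mol/min

E reacted = 0.811 × 270 = 219 mol/min; ν_E = −2, so ξ = 219/2 = 109.5 mol/min.
Outlet amounts (n = n₀ + ν ξ):
  D: 290 − 1(109.5) = 180.5
  E: 270 − 2(109.5) = 51.03
  A: 0 + 1(109.5) = 109.5
  B: 522 (inert)
Total out = 180.5 + 51.03 + 109.5 + 522 = 863 mol/min.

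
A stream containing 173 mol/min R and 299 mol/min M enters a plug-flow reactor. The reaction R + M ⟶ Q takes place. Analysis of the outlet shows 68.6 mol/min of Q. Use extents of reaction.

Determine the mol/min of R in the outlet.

For Q: n = n₀ + 1ξ → 68.6 = 0 + 1ξ, giving ξ = 68.6 mol/min.
Outlet amounts (n = n₀ + ν ξ):
  R: 173 − 1(68.6) = 104.4
  M: 299 − 1(68.6) = 230.4
  Q: 0 + 1(68.6) = 68.6

104 mol/min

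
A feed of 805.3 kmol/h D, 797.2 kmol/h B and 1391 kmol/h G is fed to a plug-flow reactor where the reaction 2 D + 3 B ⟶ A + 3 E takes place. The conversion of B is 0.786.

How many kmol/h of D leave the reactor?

B reacted = 0.786 × 797.2 = 626.6 kmol/h; ν_B = −3, so ξ = 626.6/3 = 208.9 kmol/h.
Outlet amounts (n = n₀ + ν ξ):
  D: 805.3 − 2(208.9) = 387.6
  B: 797.2 − 3(208.9) = 170.6
  A: 0 + 1(208.9) = 208.9
  E: 0 + 3(208.9) = 626.6
  G: 1391 (inert)

388 kmol/h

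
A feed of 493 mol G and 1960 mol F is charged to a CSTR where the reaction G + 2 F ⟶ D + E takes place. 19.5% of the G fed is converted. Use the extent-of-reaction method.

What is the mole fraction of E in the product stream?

0.0408

G reacted = 0.195 × 493 = 96.14 mol; ν_G = −1, so ξ = 96.14/1 = 96.14 mol.
Outlet amounts (n = n₀ + ν ξ):
  G: 493 − 1(96.14) = 396.9
  F: 1960 − 2(96.14) = 1768
  D: 0 + 1(96.14) = 96.14
  E: 0 + 1(96.14) = 96.14
Total out = 2357 mol; y_E = 96.14 / 2357 = 0.04079.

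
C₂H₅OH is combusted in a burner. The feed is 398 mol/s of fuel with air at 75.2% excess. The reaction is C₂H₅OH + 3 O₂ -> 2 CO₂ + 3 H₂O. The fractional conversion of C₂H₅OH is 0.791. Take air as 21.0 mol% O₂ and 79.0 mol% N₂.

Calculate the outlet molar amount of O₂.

Stoichiometric O₂ = 3 × 398 = 1194 mol/s; O₂ fed = 1194 × 1.752 = 2092 mol/s.
N₂ fed = 2092 × 79/21 = 7869 mol/s.
Fuel reacted = 0.791 × 398 → ξ = 314.8 mol/s.
Outlet (n = n₀ + ν ξ):
  C₂H₅OH: 398 − 1(314.8) = 83.18
  O₂: 2092 − 3(314.8) = 1147
  N₂: 7869 (inert)
  CO₂: 0 + 2(314.8) = 629.6
  H₂O: 0 + 3(314.8) = 944.5

1150 mol/s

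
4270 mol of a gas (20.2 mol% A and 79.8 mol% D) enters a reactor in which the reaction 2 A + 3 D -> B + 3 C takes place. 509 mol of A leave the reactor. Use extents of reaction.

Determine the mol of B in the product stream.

For A: n = n₀ − 2ξ → 509 = 862.5 − 2ξ, giving ξ = 176.8 mol.
Outlet amounts (n = n₀ + ν ξ):
  A: 862.5 − 2(176.8) = 509
  D: 3407 − 3(176.8) = 2877
  B: 0 + 1(176.8) = 176.8
  C: 0 + 3(176.8) = 530.3

177 mol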